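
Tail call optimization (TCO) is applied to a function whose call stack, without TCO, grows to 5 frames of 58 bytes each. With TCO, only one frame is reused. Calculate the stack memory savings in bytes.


Without TCO: 5 * 58 = 290 bytes
With TCO: reuse 1 frame = 58 bytes
Savings = 290 - 58 = 232

232


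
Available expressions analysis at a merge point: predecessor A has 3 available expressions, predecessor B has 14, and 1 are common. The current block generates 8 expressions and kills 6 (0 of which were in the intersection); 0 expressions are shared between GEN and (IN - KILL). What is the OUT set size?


IN = intersection of predecessors = 1
IN - KILL = 1 - 0 = 1
|OUT| = |GEN| + |IN - KILL| - |GEN ∩ (IN - KILL)| = 8 + 1 - 0 = 9

9


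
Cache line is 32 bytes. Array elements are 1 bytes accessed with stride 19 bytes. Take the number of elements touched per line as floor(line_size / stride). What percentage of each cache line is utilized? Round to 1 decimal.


Elements per cache line = floor(32 / 19) = 1
Bytes used = 1 * 1 = 1
Utilization = 1 / 32 * 100 = 3.1%

3.1


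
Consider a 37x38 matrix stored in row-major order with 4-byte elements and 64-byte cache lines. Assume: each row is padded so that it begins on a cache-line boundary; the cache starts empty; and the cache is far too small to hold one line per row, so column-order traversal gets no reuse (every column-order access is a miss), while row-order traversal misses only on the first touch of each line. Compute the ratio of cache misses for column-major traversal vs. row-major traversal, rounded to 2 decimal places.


Each row occupies 38 * 4 = 152 bytes and starts on a line boundary, so it spans ceil(152 / 64) = 3 cache lines.
Row-major traversal misses (one per line touched): 37 * ceil(38 * 4 / 64) = 111
Column-major traversal misses (no reuse, every access misses): 37 * 38 = 1406
Ratio = 1406 / 111 = 12.67

12.67


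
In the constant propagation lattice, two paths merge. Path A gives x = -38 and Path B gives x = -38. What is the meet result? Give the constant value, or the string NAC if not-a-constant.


Meet operation: if both paths give the same constant, result is that constant; if they differ, result is NAC (not-a-constant).
Path A: -38, Path B: -38 -> equal
Result: constant -> -38

-38


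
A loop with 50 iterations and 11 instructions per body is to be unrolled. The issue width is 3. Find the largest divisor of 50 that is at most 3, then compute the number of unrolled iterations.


Largest divisor of 50 <= 3 is 2
New iterations = 50 / 2 = 25

25


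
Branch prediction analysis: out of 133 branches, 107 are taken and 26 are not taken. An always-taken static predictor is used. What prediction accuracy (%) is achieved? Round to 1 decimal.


Predictor: always-taken
Correct predictions = 107
Accuracy = 107 / 133 * 100 = 80.5%

80.5


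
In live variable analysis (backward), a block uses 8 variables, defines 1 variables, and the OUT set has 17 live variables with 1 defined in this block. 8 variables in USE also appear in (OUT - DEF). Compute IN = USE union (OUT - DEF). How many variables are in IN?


OUT - DEF: 17 - 1 = 16
|IN| = |USE| + |OUT - DEF| - |USE ∩ (OUT - DEF)| = 8 + 16 - 8 = 16

16


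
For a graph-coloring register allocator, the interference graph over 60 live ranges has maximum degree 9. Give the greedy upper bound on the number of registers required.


Greedy coloring never needs more than (max_degree + 1) colors: when coloring a vertex, at most max_degree neighbors are already colored.
Upper bound = 9 + 1 = 10

10


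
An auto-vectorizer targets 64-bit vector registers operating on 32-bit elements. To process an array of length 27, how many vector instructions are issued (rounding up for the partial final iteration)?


Width = 64 / 32 = 2 elements per vector op
Iterations = ceil(27 / 2) = 14

14


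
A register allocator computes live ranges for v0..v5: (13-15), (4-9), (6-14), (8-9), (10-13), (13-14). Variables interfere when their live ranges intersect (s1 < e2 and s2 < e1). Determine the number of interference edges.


Check all pairs for overlapping intervals.
Two intervals (s1,e1) and (s2,e2) overlap if s1 < e2 and s2 < e1.
v0 (13-15) vs v1..v5: overlaps v2, v5 -> 2
v1 (4-9) vs v2..v5: overlaps v2, v3 -> 2
v2 (6-14) vs v3..v5: overlaps v3, v4, v5 -> 3
v3 (8-9) vs v4..v5: overlaps none -> 0
v4 (10-13) vs v5: overlaps none -> 0
Total overlapping pairs = 2 + 2 + 3 + 0 + 0 = 7

7


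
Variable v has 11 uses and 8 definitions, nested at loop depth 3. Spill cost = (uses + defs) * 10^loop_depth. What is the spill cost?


uses + defs = 11 + 8 = 19
10^3 = 1000
Spill cost = 19 * 1000 = 19000

19000


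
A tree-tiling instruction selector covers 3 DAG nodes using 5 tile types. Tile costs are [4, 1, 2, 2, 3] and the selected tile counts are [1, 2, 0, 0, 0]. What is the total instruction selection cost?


Total cost = sum(count_i * cost_i)
= 1*4 + 2*1 + 0*2 + 0*2 + 0*3
= 6

6


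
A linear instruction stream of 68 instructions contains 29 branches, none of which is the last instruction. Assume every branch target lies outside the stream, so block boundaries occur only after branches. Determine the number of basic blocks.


With no in-sequence branch targets, the leaders are the first instruction plus the instruction after each branch.
Number of basic blocks = branches + 1
= 29 + 1 = 30

30


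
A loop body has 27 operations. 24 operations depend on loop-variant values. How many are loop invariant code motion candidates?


Invariant candidates = total - loop-dependent
= 27 - 24 = 3

3


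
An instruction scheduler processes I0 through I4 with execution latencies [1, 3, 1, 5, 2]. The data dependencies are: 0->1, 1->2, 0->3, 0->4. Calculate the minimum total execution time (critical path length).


Compute longest path through dependency graph: dist(Ik) = max over predecessors of dist + latency(Ik).
dist(I0) = latency 1 = 1
dist(I1) = dist(I0) + 3 = 1 + 3 = 4
dist(I2) = dist(I1) + 1 = 4 + 1 = 5
dist(I3) = dist(I0) + 5 = 1 + 5 = 6
dist(I4) = dist(I0) + 2 = 1 + 2 = 3
Critical path = max dist = 6

6


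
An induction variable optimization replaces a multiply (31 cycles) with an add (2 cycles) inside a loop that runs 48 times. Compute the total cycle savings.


Per-iteration saving = 31 - 2 = 29
Total saved = 48 * 29 = 1392

1392


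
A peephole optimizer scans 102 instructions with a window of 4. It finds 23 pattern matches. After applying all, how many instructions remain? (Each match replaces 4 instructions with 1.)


Each match removes 3 instructions.
Total removed = 23 * 3 = 69
Remaining = 102 - 69 = 33

33


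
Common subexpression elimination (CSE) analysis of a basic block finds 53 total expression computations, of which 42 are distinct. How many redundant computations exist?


CSE count = total expressions - unique expressions
= 53 - 42 = 11

11


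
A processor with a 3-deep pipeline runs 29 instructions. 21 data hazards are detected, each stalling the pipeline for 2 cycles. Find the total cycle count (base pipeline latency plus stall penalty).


Base cycles = 3 + 29 - 1 = 31
Total stalls = 21 * 2 = 42
Total = 31 + 42 = 73

73


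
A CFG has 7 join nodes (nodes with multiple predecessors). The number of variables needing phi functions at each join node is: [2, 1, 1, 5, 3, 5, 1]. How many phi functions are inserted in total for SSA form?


Total phi functions = sum of phi functions at each join node
= 2 + 1 + 1 + 5 + 3 + 5 + 1 = 18

18


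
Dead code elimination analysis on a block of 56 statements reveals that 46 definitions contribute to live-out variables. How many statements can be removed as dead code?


Dead code = total statements - live definitions
= 56 - 46 = 10

10


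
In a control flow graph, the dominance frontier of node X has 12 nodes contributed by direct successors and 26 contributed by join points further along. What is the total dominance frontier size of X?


DF(X) = direct successor contributions + join point contributions
= 12 + 26 = 38

38


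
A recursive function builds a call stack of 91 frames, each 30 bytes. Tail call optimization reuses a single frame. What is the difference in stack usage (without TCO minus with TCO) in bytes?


Without TCO: 91 * 30 = 2730 bytes
With TCO: reuse 1 frame = 30 bytes
Savings = 2730 - 30 = 2700

2700


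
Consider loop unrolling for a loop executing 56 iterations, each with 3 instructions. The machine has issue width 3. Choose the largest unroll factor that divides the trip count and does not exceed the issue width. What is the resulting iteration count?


Largest divisor of 56 <= 3 is 2
New iterations = 56 / 2 = 28

28


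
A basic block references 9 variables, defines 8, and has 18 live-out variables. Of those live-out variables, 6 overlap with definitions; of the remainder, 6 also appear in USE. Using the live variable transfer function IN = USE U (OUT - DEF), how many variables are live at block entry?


OUT - DEF: 18 - 6 = 12
|IN| = |USE| + |OUT - DEF| - |USE ∩ (OUT - DEF)| = 9 + 12 - 6 = 15

15


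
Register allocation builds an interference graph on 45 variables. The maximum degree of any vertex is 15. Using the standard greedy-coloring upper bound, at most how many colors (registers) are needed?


Greedy coloring never needs more than (max_degree + 1) colors: when coloring a vertex, at most max_degree neighbors are already colored.
Upper bound = 15 + 1 = 16

16


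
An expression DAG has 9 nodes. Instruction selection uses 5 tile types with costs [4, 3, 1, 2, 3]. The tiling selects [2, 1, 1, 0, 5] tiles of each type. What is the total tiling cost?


Total cost = sum(count_i * cost_i)
= 2*4 + 1*3 + 1*1 + 0*2 + 5*3
= 27

27


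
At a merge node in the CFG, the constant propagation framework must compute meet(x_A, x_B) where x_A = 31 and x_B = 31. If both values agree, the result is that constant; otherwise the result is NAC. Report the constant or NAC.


Meet operation: if both paths give the same constant, result is that constant; if they differ, result is NAC (not-a-constant).
Path A: 31, Path B: 31 -> equal
Result: constant -> 31

31


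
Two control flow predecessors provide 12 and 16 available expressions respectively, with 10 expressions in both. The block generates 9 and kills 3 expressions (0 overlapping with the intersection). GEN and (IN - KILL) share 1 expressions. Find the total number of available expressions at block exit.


IN = intersection of predecessors = 10
IN - KILL = 10 - 0 = 10
|OUT| = |GEN| + |IN - KILL| - |GEN ∩ (IN - KILL)| = 9 + 10 - 1 = 18

18


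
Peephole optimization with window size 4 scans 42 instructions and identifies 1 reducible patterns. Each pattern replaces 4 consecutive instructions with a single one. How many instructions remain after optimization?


Each match removes 3 instructions.
Total removed = 1 * 3 = 3
Remaining = 42 - 3 = 39

39


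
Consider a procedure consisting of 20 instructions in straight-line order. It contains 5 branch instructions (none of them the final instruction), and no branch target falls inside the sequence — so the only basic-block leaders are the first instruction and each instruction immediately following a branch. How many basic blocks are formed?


With no in-sequence branch targets, the leaders are the first instruction plus the instruction after each branch.
Number of basic blocks = branches + 1
= 5 + 1 = 6

6


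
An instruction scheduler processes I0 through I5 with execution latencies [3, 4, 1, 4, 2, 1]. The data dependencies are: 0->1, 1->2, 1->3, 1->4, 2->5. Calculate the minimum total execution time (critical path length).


Compute longest path through dependency graph: dist(Ik) = max over predecessors of dist + latency(Ik).
dist(I0) = latency 3 = 3
dist(I1) = dist(I0) + 4 = 3 + 4 = 7
dist(I2) = dist(I1) + 1 = 7 + 1 = 8
dist(I3) = dist(I1) + 4 = 7 + 4 = 11
dist(I4) = dist(I1) + 2 = 7 + 2 = 9
dist(I5) = dist(I2) + 1 = 8 + 1 = 9
Critical path = max dist = 11

11


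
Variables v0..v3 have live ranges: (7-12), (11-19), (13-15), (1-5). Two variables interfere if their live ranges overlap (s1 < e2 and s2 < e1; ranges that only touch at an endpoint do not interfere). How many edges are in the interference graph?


Check all pairs for overlapping intervals.
Two intervals (s1,e1) and (s2,e2) overlap if s1 < e2 and s2 < e1.
v0 (7-12) vs v1..v3: overlaps v1 -> 1
v1 (11-19) vs v2..v3: overlaps v2 -> 1
v2 (13-15) vs v3: overlaps none -> 0
Total overlapping pairs = 1 + 1 + 0 = 2

2


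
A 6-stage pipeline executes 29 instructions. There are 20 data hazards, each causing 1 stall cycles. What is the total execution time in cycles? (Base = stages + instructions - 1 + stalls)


Base cycles = 6 + 29 - 1 = 34
Total stalls = 20 * 1 = 20
Total = 34 + 20 = 54

54


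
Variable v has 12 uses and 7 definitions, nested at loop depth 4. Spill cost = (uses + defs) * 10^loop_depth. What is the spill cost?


uses + defs = 12 + 7 = 19
10^4 = 10000
Spill cost = 19 * 10000 = 190000

190000


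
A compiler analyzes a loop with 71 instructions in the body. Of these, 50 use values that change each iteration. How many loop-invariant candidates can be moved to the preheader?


Invariant candidates = total - loop-dependent
= 71 - 50 = 21

21


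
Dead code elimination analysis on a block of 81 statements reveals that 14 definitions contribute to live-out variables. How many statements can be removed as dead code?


Dead code = total statements - live definitions
= 81 - 14 = 67

67


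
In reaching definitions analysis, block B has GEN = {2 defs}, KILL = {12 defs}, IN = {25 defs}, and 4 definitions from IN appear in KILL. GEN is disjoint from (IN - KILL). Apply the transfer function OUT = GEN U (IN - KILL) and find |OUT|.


IN - KILL: 25 - 4 = 21 surviving definitions
OUT = GEN + surviving = 2 + 21 = 23

23


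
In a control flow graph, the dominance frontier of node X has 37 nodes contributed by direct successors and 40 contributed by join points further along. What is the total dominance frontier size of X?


DF(X) = direct successor contributions + join point contributions
= 37 + 40 = 77

77


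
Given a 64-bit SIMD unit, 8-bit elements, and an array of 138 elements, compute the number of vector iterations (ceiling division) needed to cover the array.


Width = 64 / 8 = 8 elements per vector op
Iterations = ceil(138 / 8) = 18

18


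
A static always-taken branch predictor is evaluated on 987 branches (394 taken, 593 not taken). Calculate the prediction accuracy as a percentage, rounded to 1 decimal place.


Predictor: always-taken
Correct predictions = 394
Accuracy = 394 / 987 * 100 = 39.9%

39.9


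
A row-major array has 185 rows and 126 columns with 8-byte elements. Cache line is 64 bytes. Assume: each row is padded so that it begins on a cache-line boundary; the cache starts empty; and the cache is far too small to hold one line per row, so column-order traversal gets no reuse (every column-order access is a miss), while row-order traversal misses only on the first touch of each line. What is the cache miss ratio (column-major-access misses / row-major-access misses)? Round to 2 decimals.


Each row occupies 126 * 8 = 1008 bytes and starts on a line boundary, so it spans ceil(1008 / 64) = 16 cache lines.
Row-major traversal misses (one per line touched): 185 * ceil(126 * 8 / 64) = 2960
Column-major traversal misses (no reuse, every access misses): 185 * 126 = 23310
Ratio = 23310 / 2960 = 7.88

7.88


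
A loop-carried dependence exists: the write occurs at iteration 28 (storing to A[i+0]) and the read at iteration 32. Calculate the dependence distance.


Distance = read iteration - write iteration
= 32 - 28 = 4

4


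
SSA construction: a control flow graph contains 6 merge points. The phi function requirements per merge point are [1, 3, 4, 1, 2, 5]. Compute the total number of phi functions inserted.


Total phi functions = sum of phi functions at each join node
= 1 + 3 + 4 + 1 + 2 + 5 = 16

16


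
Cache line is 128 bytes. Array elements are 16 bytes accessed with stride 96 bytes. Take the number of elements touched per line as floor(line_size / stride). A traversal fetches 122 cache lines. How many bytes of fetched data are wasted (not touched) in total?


Elements per line = floor(128 / 96) = 1
Bytes used per line = 1 * 16 = 16
Wasted per line = 128 - 16 = 112
Total wasted = 112 * 122 = 13664

13664


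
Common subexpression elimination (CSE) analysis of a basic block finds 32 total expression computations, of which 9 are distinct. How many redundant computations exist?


CSE count = total expressions - unique expressions
= 32 - 9 = 23

23


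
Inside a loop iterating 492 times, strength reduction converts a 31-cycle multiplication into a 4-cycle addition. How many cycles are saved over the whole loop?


Per-iteration saving = 31 - 4 = 27
Total saved = 492 * 27 = 13284

13284


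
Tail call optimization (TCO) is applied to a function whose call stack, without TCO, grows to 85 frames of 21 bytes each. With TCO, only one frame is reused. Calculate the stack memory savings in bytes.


Without TCO: 85 * 21 = 1785 bytes
With TCO: reuse 1 frame = 21 bytes
Savings = 1785 - 21 = 1764

1764


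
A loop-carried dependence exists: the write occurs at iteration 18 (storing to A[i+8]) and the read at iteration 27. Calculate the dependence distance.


Distance = read iteration - write iteration
= 27 - 18 = 9

9


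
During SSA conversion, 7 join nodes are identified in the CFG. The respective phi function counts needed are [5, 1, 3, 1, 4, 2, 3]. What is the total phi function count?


Total phi functions = sum of phi functions at each join node
= 5 + 1 + 3 + 1 + 4 + 2 + 3 = 19

19


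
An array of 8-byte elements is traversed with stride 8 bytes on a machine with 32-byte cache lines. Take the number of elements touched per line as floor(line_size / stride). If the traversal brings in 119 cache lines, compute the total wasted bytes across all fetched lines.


Elements per line = floor(32 / 8) = 4
Bytes used per line = 4 * 8 = 32
Wasted per line = 32 - 32 = 0
Total wasted = 0 * 119 = 0

0


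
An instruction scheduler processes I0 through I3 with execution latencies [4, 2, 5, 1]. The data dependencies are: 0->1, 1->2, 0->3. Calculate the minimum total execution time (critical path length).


Compute longest path through dependency graph: dist(Ik) = max over predecessors of dist + latency(Ik).
dist(I0) = latency 4 = 4
dist(I1) = dist(I0) + 2 = 4 + 2 = 6
dist(I2) = dist(I1) + 5 = 6 + 5 = 11
dist(I3) = dist(I0) + 1 = 4 + 1 = 5
Critical path = max dist = 11

11


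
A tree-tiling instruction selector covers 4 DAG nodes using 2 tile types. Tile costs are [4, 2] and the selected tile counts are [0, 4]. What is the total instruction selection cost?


Total cost = sum(count_i * cost_i)
= 0*4 + 4*2
= 8

8


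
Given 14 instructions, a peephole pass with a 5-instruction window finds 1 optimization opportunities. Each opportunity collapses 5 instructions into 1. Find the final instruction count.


Each match removes 4 instructions.
Total removed = 1 * 4 = 4
Remaining = 14 - 4 = 10

10


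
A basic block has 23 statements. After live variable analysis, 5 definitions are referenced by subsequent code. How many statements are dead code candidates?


Dead code = total statements - live definitions
= 23 - 5 = 18

18


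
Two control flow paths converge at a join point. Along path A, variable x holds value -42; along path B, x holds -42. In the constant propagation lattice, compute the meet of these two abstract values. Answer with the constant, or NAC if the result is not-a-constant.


Meet operation: if both paths give the same constant, result is that constant; if they differ, result is NAC (not-a-constant).
Path A: -42, Path B: -42 -> equal
Result: constant -> -42

-42


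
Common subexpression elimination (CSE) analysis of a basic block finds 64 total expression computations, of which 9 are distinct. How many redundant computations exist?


CSE count = total expressions - unique expressions
= 64 - 9 = 55

55


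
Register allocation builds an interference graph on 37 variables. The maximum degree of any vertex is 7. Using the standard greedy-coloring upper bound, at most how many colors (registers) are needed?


Greedy coloring never needs more than (max_degree + 1) colors: when coloring a vertex, at most max_degree neighbors are already colored.
Upper bound = 7 + 1 = 8

8


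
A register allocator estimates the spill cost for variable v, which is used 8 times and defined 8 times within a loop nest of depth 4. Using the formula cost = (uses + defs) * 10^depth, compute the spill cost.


uses + defs = 8 + 8 = 16
10^4 = 10000
Spill cost = 16 * 10000 = 160000

160000


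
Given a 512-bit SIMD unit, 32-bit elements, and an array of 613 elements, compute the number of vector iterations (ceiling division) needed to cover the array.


Width = 512 / 32 = 16 elements per vector op
Iterations = ceil(613 / 16) = 39

39


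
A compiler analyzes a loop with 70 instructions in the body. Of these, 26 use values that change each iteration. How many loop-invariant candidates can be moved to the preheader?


Invariant candidates = total - loop-dependent
= 70 - 26 = 44

44


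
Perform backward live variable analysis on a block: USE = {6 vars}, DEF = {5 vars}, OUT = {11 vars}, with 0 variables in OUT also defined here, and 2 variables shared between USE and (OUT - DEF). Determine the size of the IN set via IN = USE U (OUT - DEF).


OUT - DEF: 11 - 0 = 11
|IN| = |USE| + |OUT - DEF| - |USE ∩ (OUT - DEF)| = 6 + 11 - 2 = 15

15


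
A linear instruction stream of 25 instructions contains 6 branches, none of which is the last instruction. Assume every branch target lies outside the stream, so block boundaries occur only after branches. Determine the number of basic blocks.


With no in-sequence branch targets, the leaders are the first instruction plus the instruction after each branch.
Number of basic blocks = branches + 1
= 6 + 1 = 7

7


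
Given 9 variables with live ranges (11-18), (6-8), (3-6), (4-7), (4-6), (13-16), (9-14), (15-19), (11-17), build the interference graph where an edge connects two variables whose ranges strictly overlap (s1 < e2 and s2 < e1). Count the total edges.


Check all pairs for overlapping intervals.
Two intervals (s1,e1) and (s2,e2) overlap if s1 < e2 and s2 < e1.
v0 (11-18) vs v1..v8: overlaps v5, v6, v7, v8 -> 4
v1 (6-8) vs v2..v8: overlaps v3 -> 1
v2 (3-6) vs v3..v8: overlaps v3, v4 -> 2
v3 (4-7) vs v4..v8: overlaps v4 -> 1
v4 (4-6) vs v5..v8: overlaps none -> 0
v5 (13-16) vs v6..v8: overlaps v6, v7, v8 -> 3
v6 (9-14) vs v7..v8: overlaps v8 -> 1
v7 (15-19) vs v8: overlaps v8 -> 1
Total overlapping pairs = 4 + 1 + 2 + 1 + 0 + 3 + 1 + 1 = 13

13


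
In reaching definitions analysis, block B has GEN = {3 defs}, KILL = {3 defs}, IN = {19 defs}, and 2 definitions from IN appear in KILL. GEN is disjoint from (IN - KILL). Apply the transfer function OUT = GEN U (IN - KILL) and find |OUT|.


IN - KILL: 19 - 2 = 17 surviving definitions
OUT = GEN + surviving = 3 + 17 = 20

20


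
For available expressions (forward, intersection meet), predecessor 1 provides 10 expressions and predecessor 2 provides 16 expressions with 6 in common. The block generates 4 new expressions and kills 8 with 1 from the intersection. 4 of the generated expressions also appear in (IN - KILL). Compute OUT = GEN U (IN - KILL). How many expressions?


IN = intersection of predecessors = 6
IN - KILL = 6 - 1 = 5
|OUT| = |GEN| + |IN - KILL| - |GEN ∩ (IN - KILL)| = 4 + 5 - 4 = 5

5


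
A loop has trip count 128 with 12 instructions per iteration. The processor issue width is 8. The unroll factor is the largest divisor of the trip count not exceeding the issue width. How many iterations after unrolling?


Largest divisor of 128 <= 8 is 8
New iterations = 128 / 8 = 16

16


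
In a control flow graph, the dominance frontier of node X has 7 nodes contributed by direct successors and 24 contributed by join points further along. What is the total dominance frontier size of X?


DF(X) = direct successor contributions + join point contributions
= 7 + 24 = 31

31


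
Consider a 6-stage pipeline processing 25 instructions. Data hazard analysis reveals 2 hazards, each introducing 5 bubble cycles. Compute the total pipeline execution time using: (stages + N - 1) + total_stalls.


Base cycles = 6 + 25 - 1 = 30
Total stalls = 2 * 5 = 10
Total = 30 + 10 = 40

40


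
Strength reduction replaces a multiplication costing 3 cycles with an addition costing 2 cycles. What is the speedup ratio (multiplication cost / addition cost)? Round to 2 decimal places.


Ratio = mult_cost / add_cost = 3 / 2 = 1.5

1.5


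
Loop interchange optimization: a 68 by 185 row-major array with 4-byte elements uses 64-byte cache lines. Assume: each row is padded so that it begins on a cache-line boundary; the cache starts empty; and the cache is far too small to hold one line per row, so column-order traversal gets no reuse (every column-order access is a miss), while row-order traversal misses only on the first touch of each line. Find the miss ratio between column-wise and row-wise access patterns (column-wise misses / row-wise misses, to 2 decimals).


Each row occupies 185 * 4 = 740 bytes and starts on a line boundary, so it spans ceil(740 / 64) = 12 cache lines.
Row-major traversal misses (one per line touched): 68 * ceil(185 * 4 / 64) = 816
Column-major traversal misses (no reuse, every access misses): 68 * 185 = 12580
Ratio = 12580 / 816 = 15.42

15.42


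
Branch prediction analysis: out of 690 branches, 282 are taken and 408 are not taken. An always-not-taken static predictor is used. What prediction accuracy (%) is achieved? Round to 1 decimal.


Predictor: always-not-taken
Correct predictions = 408
Accuracy = 408 / 690 * 100 = 59.1%

59.1


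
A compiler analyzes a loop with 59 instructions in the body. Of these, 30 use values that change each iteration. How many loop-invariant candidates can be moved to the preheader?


Invariant candidates = total - loop-dependent
= 59 - 30 = 29

29


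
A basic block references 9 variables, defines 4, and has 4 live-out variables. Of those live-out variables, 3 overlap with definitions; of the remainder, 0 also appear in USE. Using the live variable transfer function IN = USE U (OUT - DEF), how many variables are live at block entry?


OUT - DEF: 4 - 3 = 1
|IN| = |USE| + |OUT - DEF| - |USE ∩ (OUT - DEF)| = 9 + 1 - 0 = 10

10


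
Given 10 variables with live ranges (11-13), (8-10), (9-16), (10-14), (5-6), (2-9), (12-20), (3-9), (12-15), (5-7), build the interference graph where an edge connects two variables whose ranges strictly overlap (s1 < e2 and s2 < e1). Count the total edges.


Check all pairs for overlapping intervals.
Two intervals (s1,e1) and (s2,e2) overlap if s1 < e2 and s2 < e1.
v0 (11-13) vs v1..v9: overlaps v2, v3, v6, v8 -> 4
v1 (8-10) vs v2..v9: overlaps v2, v5, v7 -> 3
v2 (9-16) vs v3..v9: overlaps v3, v6, v8 -> 3
v3 (10-14) vs v4..v9: overlaps v6, v8 -> 2
v4 (5-6) vs v5..v9: overlaps v5, v7, v9 -> 3
v5 (2-9) vs v6..v9: overlaps v7, v9 -> 2
v6 (12-20) vs v7..v9: overlaps v8 -> 1
v7 (3-9) vs v8..v9: overlaps v9 -> 1
v8 (12-15) vs v9: overlaps none -> 0
Total overlapping pairs = 4 + 3 + 3 + 2 + 3 + 2 + 1 + 1 + 0 = 19

19


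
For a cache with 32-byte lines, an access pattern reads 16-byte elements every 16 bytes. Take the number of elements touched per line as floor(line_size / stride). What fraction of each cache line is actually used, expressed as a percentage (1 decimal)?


Elements per cache line = floor(32 / 16) = 2
Bytes used = 2 * 16 = 32
Utilization = 32 / 32 * 100 = 100.0%

100.0


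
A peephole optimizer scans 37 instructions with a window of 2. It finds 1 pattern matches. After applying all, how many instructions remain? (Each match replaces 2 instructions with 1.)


Each match removes 1 instructions.
Total removed = 1 * 1 = 1
Remaining = 37 - 1 = 36

36


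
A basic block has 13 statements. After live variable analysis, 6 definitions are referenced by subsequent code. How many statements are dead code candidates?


Dead code = total statements - live definitions
= 13 - 6 = 7

7


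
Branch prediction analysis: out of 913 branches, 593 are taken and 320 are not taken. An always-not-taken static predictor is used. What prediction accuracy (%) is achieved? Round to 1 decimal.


Predictor: always-not-taken
Correct predictions = 320
Accuracy = 320 / 913 * 100 = 35.0%

35.0


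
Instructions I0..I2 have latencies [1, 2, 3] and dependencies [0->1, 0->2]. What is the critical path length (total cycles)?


Compute longest path through dependency graph: dist(Ik) = max over predecessors of dist + latency(Ik).
dist(I0) = latency 1 = 1
dist(I1) = dist(I0) + 2 = 1 + 2 = 3
dist(I2) = dist(I0) + 3 = 1 + 3 = 4
Critical path = max dist = 4

4


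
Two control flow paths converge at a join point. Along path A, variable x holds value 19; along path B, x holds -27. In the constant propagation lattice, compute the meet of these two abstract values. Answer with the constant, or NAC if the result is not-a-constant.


Meet operation: if both paths give the same constant, result is that constant; if they differ, result is NAC (not-a-constant).
Path A: 19, Path B: -27 -> differ
Result: not-a-constant -> NAC

NAC


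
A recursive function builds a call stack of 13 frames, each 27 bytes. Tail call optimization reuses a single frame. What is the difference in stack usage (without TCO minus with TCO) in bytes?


Without TCO: 13 * 27 = 351 bytes
With TCO: reuse 1 frame = 27 bytes
Savings = 351 - 27 = 324

324


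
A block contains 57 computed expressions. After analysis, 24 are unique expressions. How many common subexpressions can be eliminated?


CSE count = total expressions - unique expressions
= 57 - 24 = 33

33


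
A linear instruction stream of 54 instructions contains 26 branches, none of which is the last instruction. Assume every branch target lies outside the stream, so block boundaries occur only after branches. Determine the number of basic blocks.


With no in-sequence branch targets, the leaders are the first instruction plus the instruction after each branch.
Number of basic blocks = branches + 1
= 26 + 1 = 27

27


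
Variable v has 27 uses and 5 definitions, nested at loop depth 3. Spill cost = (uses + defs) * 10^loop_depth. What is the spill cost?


uses + defs = 27 + 5 = 32
10^3 = 1000
Spill cost = 32 * 1000 = 32000

32000


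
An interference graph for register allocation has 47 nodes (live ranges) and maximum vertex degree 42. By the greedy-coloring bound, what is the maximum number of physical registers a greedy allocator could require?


Greedy coloring never needs more than (max_degree + 1) colors: when coloring a vertex, at most max_degree neighbors are already colored.
Upper bound = 42 + 1 = 43

43


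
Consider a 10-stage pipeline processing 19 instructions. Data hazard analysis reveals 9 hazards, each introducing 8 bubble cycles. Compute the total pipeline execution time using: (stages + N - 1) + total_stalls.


Base cycles = 10 + 19 - 1 = 28
Total stalls = 9 * 8 = 72
Total = 28 + 72 = 100

100


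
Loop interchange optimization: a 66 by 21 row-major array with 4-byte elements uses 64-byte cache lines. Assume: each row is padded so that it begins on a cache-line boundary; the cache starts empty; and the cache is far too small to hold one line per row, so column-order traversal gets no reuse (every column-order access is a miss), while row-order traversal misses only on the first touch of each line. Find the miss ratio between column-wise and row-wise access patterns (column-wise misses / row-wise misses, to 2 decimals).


Each row occupies 21 * 4 = 84 bytes and starts on a line boundary, so it spans ceil(84 / 64) = 2 cache lines.
Row-major traversal misses (one per line touched): 66 * ceil(21 * 4 / 64) = 132
Column-major traversal misses (no reuse, every access misses): 66 * 21 = 1386
Ratio = 1386 / 132 = 10.5

10.5


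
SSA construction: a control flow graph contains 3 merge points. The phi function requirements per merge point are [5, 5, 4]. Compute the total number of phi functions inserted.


Total phi functions = sum of phi functions at each join node
= 5 + 5 + 4 = 14

14


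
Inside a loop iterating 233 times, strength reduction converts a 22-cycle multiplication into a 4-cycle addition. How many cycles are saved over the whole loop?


Per-iteration saving = 22 - 4 = 18
Total saved = 233 * 18 = 4194

4194


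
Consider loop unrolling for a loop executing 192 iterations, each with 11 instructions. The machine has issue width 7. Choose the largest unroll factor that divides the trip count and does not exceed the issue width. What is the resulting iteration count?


Largest divisor of 192 <= 7 is 6
New iterations = 192 / 6 = 32

32


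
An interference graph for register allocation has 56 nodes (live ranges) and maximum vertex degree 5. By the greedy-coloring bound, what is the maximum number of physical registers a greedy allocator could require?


Greedy coloring never needs more than (max_degree + 1) colors: when coloring a vertex, at most max_degree neighbors are already colored.
Upper bound = 5 + 1 = 6

6


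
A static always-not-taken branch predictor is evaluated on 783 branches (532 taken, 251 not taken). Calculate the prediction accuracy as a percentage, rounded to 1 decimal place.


Predictor: always-not-taken
Correct predictions = 251
Accuracy = 251 / 783 * 100 = 32.1%

32.1


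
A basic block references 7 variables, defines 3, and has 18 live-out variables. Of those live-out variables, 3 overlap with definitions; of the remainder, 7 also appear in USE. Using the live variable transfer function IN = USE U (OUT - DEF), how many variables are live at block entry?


OUT - DEF: 18 - 3 = 15
|IN| = |USE| + |OUT - DEF| - |USE ∩ (OUT - DEF)| = 7 + 15 - 7 = 15

15


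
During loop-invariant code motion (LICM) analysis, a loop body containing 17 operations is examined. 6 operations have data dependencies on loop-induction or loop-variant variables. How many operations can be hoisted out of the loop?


Invariant candidates = total - loop-dependent
= 17 - 6 = 11

11


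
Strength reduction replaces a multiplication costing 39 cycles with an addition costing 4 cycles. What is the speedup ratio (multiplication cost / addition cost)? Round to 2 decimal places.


Ratio = mult_cost / add_cost = 39 / 4 = 9.75

9.75


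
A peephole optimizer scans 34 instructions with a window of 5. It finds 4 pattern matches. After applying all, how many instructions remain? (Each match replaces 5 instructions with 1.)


Each match removes 4 instructions.
Total removed = 4 * 4 = 16
Remaining = 34 - 16 = 18

18


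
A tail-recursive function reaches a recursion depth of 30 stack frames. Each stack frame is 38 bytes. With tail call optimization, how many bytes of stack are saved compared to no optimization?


Without TCO: 30 * 38 = 1140 bytes
With TCO: reuse 1 frame = 38 bytes
Savings = 1140 - 38 = 1102

1102


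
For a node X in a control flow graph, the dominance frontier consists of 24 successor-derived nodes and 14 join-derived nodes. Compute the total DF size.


DF(X) = direct successor contributions + join point contributions
= 24 + 14 = 38

38


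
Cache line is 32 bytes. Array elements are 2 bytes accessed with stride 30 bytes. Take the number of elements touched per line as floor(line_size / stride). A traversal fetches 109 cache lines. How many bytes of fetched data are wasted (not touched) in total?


Elements per line = floor(32 / 30) = 1
Bytes used per line = 1 * 2 = 2
Wasted per line = 32 - 2 = 30
Total wasted = 30 * 109 = 3270

3270


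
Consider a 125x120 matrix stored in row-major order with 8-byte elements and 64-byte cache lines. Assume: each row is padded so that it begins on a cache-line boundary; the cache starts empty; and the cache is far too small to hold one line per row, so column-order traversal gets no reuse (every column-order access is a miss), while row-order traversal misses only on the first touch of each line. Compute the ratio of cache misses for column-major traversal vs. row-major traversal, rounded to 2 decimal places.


Each row occupies 120 * 8 = 960 bytes and starts on a line boundary, so it spans ceil(960 / 64) = 15 cache lines.
Row-major traversal misses (one per line touched): 125 * ceil(120 * 8 / 64) = 1875
Column-major traversal misses (no reuse, every access misses): 125 * 120 = 15000
Ratio = 15000 / 1875 = 8.0

8.0


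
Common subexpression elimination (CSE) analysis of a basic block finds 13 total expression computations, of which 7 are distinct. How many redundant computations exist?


CSE count = total expressions - unique expressions
= 13 - 7 = 6

6


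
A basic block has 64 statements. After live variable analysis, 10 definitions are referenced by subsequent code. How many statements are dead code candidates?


Dead code = total statements - live definitions
= 64 - 10 = 54

54


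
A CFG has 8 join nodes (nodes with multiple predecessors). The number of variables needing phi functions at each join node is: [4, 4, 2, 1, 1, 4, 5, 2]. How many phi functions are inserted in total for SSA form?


Total phi functions = sum of phi functions at each join node
= 4 + 4 + 2 + 1 + 1 + 4 + 5 + 2 = 23

23


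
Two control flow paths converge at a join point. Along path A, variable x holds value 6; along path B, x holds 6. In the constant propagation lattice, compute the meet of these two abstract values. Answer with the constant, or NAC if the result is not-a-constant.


Meet operation: if both paths give the same constant, result is that constant; if they differ, result is NAC (not-a-constant).
Path A: 6, Path B: 6 -> equal
Result: constant -> 6

6


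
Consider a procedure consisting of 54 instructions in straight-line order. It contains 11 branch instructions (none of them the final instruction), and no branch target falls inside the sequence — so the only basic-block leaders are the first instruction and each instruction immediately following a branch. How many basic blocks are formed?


With no in-sequence branch targets, the leaders are the first instruction plus the instruction after each branch.
Number of basic blocks = branches + 1
= 11 + 1 = 12

12


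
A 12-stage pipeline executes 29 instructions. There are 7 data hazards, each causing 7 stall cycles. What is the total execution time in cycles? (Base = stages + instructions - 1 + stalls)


Base cycles = 12 + 29 - 1 = 40
Total stalls = 7 * 7 = 49
Total = 40 + 49 = 89

89


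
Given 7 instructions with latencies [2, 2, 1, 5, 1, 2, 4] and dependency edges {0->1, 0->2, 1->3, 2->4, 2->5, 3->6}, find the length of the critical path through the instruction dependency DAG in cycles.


Compute longest path through dependency graph: dist(Ik) = max over predecessors of dist + latency(Ik).
dist(I0) = latency 2 = 2
dist(I1) = dist(I0) + 2 = 2 + 2 = 4
dist(I2) = dist(I0) + 1 = 2 + 1 = 3
dist(I3) = dist(I1) + 5 = 4 + 5 = 9
dist(I4) = dist(I2) + 1 = 3 + 1 = 4
dist(I5) = dist(I2) + 2 = 3 + 2 = 5
dist(I6) = dist(I3) + 4 = 9 + 4 = 13
Critical path = max dist = 13

13


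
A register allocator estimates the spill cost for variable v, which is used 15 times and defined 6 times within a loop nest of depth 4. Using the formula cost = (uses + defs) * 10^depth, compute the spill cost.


uses + defs = 15 + 6 = 21
10^4 = 10000
Spill cost = 21 * 10000 = 210000

210000


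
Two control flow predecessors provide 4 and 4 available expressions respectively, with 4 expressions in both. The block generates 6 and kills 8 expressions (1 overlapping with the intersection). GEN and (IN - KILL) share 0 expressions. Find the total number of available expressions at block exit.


IN = intersection of predecessors = 4
IN - KILL = 4 - 1 = 3
|OUT| = |GEN| + |IN - KILL| - |GEN ∩ (IN - KILL)| = 6 + 3 - 0 = 9

9
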